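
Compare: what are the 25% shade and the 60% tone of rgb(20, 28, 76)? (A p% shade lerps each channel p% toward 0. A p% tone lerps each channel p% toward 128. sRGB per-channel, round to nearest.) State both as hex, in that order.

25% shade:
  R: 20 + 0.25×(0−20) = 20 − 5 = 15 → 15
  G: 28 + 0.25×(0−28) = 28 − 7 = 21 → 21
  B: 76 − 19 = 57 → 57
  → #0f1539
60% tone:
  R: 20 + 0.6×(128−20) = 20 + 64.8 = 84.8 → 85
  G: 28 + 60 = 88 → 88
  B: 76 + 0.6×(128−76) = 76 + 31.2 = 107.2 → 107
  → #55586b

#0f1539, #55586b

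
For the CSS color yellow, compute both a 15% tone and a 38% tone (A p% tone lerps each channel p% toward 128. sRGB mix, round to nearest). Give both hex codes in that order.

#ECEC13, #CFCF31

CSS yellow is rgb(255, 255, 0).
15% tone:
  R: 255 + 0.15×(128−255) = 255 − 19.05 = 235.95 → 236
  G: 255 + 0.15×(128−255) = 255 − 19.05 = 235.95 → 236
  B: 0 + 0.15×(128−0) = 0 + 19.2 = 19.2 → 19
  → #ECEC13
38% tone:
  R: 255 − 48.26 = 206.74 → 207
  G: 255 + 0.38×(128−255) = 255 − 48.26 = 206.74 → 207
  B: 0 + 0.38×(128−0) = 0 + 48.64 = 48.64 → 49
  → #CFCF31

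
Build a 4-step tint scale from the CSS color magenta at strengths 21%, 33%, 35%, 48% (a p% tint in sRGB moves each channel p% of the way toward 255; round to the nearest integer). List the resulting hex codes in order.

#FF36FF, #FF54FF, #FF59FF, #FF7AFF

CSS magenta is rgb(255, 0, 255).
21%: (255→255, 0 + 53.55 = 53.55→54, 255→255) → #FF36FF
33%: (255→255, 0 + 84.15 = 84.15→84, 255→255) → #FF54FF
35%: (255→255, 0 + 89.25 = 89.25→89, 255→255) → #FF59FF
48%: (255→255, 0 + 122.4 = 122.4→122, 255→255) → #FF7AFF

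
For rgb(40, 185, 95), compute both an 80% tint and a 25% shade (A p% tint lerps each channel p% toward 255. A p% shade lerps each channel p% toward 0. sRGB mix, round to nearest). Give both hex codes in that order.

80% tint:
  R: 40 + 0.8×(255−40) = 40 + 172 = 212 → 212
  G: 185 + 0.8×(255−185) = 185 + 56 = 241 → 241
  B: 95 + 0.8×(255−95) = 95 + 128 = 223 → 223
  → #d4f1df
25% shade:
  R: 40 − 10 = 30 → 30
  G: 185 + 0.25×(0−185) = 185 − 46.25 = 138.75 → 139
  B: 95 + 0.25×(0−95) = 95 − 23.75 = 71.25 → 71
  → #1e8b47

#d4f1df, #1e8b47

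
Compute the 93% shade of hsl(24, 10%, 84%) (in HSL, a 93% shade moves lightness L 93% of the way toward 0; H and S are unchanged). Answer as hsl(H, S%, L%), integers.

L moves 93% from 84 toward 0: 84 − 78.12 = 5.88 → 6.
H and S are unchanged.

hsl(24, 10%, 6%)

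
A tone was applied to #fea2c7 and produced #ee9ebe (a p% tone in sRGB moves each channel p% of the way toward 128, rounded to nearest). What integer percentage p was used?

#fea2c7 is rgb(254, 162, 199); #ee9ebe is rgb(238, 158, 190).
On the R channel (widest range): 238 ≈ 254 + (p/100)(128 − 254), so p ≈ 100×(238 − 254)/(128 − 254) = -1600/-126 = 12.70.
p = 13 reproduces all three channels after rounding.

13%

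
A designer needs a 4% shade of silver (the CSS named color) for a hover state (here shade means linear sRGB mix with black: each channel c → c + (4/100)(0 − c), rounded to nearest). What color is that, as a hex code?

CSS silver is rgb(192, 192, 192).
Per channel, c → c + 0.04(0 − c):
  R: 192 + 0.04×(0−192) = 192 − 7.68 = 184.32 → 184
  G: 192 + 0.04×(0−192) = 192 − 7.68 = 184.32 → 184
  B: 192 + 0.04×(0−192) = 192 − 7.68 = 184.32 → 184
rgb(184, 184, 184) = #B8B8B8.

#B8B8B8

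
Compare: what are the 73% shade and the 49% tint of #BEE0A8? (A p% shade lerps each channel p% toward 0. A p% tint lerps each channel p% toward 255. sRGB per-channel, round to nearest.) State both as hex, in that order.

#333C2D, #DEEFD3

#BEE0A8 is rgb(190, 224, 168).
73% shade:
  R: 190 + 0.73×(0−190) = 190 − 138.7 = 51.3 → 51
  G: 224 + 0.73×(0−224) = 224 − 163.52 = 60.48 → 60
  B: 168 + 0.73×(0−168) = 168 − 122.64 = 45.36 → 45
  → #333C2D
49% tint:
  R: 190 + 31.85 = 221.85 → 222
  G: 224 + 0.49×(255−224) = 224 + 15.19 = 239.19 → 239
  B: 168 + 0.49×(255−168) = 168 + 42.63 = 210.63 → 211
  → #DEEFD3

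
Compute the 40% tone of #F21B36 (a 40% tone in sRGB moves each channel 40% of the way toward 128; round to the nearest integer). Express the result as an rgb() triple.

#F21B36 is rgb(242, 27, 54).
Per channel, c → c + 0.4(128 − c):
  R: 242 + 0.4×(128−242) = 242 − 45.6 = 196.4 → 196
  G: 27 + 0.4×(128−27) = 27 + 40.4 = 67.4 → 67
  B: 54 + 29.6 = 83.6 → 84

rgb(196, 67, 84)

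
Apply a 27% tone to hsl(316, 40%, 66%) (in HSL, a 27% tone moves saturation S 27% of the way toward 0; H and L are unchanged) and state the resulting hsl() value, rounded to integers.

hsl(316, 29%, 66%)

S moves 27% from 40 toward 0: 40 − 10.8 = 29.2 → 29.
H and L are unchanged.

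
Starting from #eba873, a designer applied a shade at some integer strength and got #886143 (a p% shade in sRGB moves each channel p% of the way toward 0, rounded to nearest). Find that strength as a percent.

#eba873 is rgb(235, 168, 115); #886143 is rgb(136, 97, 67).
On the R channel (widest range): 136 ≈ 235 + (p/100)(0 − 235), so p ≈ 100×(136 − 235)/(0 − 235) = -9900/-235 = 42.13.
p = 42 reproduces all three channels after rounding.

42%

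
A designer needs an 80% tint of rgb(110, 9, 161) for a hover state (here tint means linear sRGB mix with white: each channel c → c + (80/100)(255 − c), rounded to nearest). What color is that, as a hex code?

#E2CEEC

An 80% tint moves each channel 80% toward 255:
  R: 110 + 0.8×(255−110) = 110 + 116 = 226 → 226
  G: 9 + 196.8 = 205.8 → 206
  B: 161 + 75.2 = 236.2 → 236
rgb(226, 206, 236) = #E2CEEC.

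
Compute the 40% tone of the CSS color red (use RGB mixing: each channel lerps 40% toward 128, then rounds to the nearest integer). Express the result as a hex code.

#CC3333

CSS red is rgb(255, 0, 0).
Lerp each channel 40% toward 128:
  R: 255 + 0.4×(128−255) = 255 − 50.8 = 204.2 → 204
  G: 0 + 0.4×(128−0) = 0 + 51.2 = 51.2 → 51
  B: 0 + 51.2 = 51.2 → 51
rgb(204, 51, 51) = #CC3333.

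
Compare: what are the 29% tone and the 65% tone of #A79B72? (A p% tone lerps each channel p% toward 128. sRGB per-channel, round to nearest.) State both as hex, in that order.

#A79B72 is rgb(167, 155, 114).
29% tone:
  R: 167 − 11.31 = 155.69 → 156
  G: 155 − 7.83 = 147.17 → 147
  B: 114 + 0.29×(128−114) = 114 + 4.06 = 118.06 → 118
  → #9C9376
65% tone:
  R: 167 + 0.65×(128−167) = 167 − 25.35 = 141.65 → 142
  G: 155 − 17.55 = 137.45 → 137
  B: 114 + 0.65×(128−114) = 114 + 9.1 = 123.1 → 123
  → #8E897B

#9C9376, #8E897B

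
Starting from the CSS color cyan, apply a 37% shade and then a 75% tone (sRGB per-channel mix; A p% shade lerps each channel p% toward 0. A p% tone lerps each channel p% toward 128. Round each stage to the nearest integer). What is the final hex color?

CSS cyan is rgb(0, 255, 255).
A 37% shade moves each channel 37% toward 0:
  R: 0 + 0 = 0 → 0
  G: 255 + 0.37×(0−255) = 255 − 94.35 = 160.65 → 161
  B: 255 + 0.37×(0−255) = 255 − 94.35 = 160.65 → 161
After the shade: rgb(0, 161, 161) = #00A1A1.
Per channel, c → c + 0.75(128 − c):
  R: 0 + 0.75×(128−0) = 0 + 96 = 96 → 96
  G: 161 − 24.75 = 136.25 → 136
  B: 161 − 24.75 = 136.25 → 136
rgb(96, 136, 136) = #608888.

#608888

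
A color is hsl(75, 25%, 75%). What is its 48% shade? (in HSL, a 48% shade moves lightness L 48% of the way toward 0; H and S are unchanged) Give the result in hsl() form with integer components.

hsl(75, 25%, 39%)

L moves 48% from 75 toward 0: 75 − 36 = 39 → 39.
H and S are unchanged.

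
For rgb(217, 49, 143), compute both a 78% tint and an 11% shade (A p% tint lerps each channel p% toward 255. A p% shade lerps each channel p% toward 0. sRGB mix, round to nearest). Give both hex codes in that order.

78% tint:
  R: 217 + 0.78×(255−217) = 217 + 29.64 = 246.64 → 247
  G: 49 + 0.78×(255−49) = 49 + 160.68 = 209.68 → 210
  B: 143 + 0.78×(255−143) = 143 + 87.36 = 230.36 → 230
  → #F7D2E6
11% shade:
  R: 217 − 23.87 = 193.13 → 193
  G: 49 − 5.39 = 43.61 → 44
  B: 143 + 0.11×(0−143) = 143 − 15.73 = 127.27 → 127
  → #C12C7F

#F7D2E6, #C12C7F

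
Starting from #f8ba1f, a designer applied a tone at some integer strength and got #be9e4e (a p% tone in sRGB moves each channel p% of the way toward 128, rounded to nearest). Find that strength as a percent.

#f8ba1f is rgb(248, 186, 31); #be9e4e is rgb(190, 158, 78).
On the R channel (widest range): 190 ≈ 248 + (p/100)(128 − 248), so p ≈ 100×(190 − 248)/(128 − 248) = -5800/-120 = 48.33.
p = 48 reproduces all three channels after rounding.

48%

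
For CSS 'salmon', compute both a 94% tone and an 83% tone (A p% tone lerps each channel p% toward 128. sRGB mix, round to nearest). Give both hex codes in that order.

#87807F, #95807E

CSS salmon is rgb(250, 128, 114).
94% tone:
  R: 250 + 0.94×(128−250) = 250 − 114.68 = 135.32 → 135
  G: 128 + 0.94×(128−128) = 128 + 0 = 128 → 128
  B: 114 + 0.94×(128−114) = 114 + 13.16 = 127.16 → 127
  → #87807F
83% tone:
  R: 250 + 0.83×(128−250) = 250 − 101.26 = 148.74 → 149
  G: 128 + 0 = 128 → 128
  B: 114 + 0.83×(128−114) = 114 + 11.62 = 125.62 → 126
  → #95807E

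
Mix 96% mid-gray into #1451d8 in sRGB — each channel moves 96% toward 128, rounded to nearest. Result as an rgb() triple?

#1451d8 is rgb(20, 81, 216).
Lerp each channel 96% toward 128:
  R: 20 + 0.96×(128−20) = 20 + 103.68 = 123.68 → 124
  G: 81 + 45.12 = 126.12 → 126
  B: 216 − 84.48 = 131.52 → 132

rgb(124, 126, 132)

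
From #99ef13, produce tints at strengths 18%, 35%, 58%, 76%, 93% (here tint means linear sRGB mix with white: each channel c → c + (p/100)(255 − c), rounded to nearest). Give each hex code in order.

#abf23d, #bdf566, #d4f89c, #e7fbc6, #f8feee

#99ef13 is rgb(153, 239, 19).
18%: (153 + 18.36 = 171.36→171, 239 + 2.88 = 241.88→242, 19 + 42.48 = 61.48→61) → #abf23d
35%: (153 + 35.7 = 188.7→189, 239 + 5.6 = 244.6→245, 19 + 82.6 = 101.6→102) → #bdf566
58%: (153 + 59.16 = 212.16→212, 239 + 9.28 = 248.28→248, 19 + 136.88 = 155.88→156) → #d4f89c
76%: (153 + 77.52 = 230.52→231, 239 + 12.16 = 251.16→251, 19 + 179.36 = 198.36→198) → #e7fbc6
93%: (153 + 94.86 = 247.86→248, 239 + 14.88 = 253.88→254, 19 + 219.48 = 238.48→238) → #f8feee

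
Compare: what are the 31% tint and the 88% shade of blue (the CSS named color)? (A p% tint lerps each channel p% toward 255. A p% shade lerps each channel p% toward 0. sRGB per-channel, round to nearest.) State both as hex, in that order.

#4F4FFF, #00001F

CSS blue is rgb(0, 0, 255).
31% tint:
  R: 0 + 79.05 = 79.05 → 79
  G: 0 + 0.31×(255−0) = 0 + 79.05 = 79.05 → 79
  B: 255 + 0 = 255 → 255
  → #4F4FFF
88% shade:
  R: 0 + 0.88×(0−0) = 0 + 0 = 0 → 0
  G: 0 + 0.88×(0−0) = 0 + 0 = 0 → 0
  B: 255 − 224.4 = 30.6 → 31
  → #00001F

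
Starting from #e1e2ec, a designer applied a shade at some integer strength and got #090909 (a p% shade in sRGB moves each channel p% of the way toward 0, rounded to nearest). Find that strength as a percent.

#e1e2ec is rgb(225, 226, 236); #090909 is rgb(9, 9, 9).
On the B channel (widest range): 9 ≈ 236 + (p/100)(0 − 236), so p ≈ 100×(9 − 236)/(0 − 236) = -22700/-236 = 96.19.
p = 96 reproduces all three channels after rounding.

96%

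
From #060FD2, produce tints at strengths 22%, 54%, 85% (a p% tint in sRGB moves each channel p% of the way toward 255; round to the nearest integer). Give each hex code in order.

#3D44DC, #8C91EA, #DADBF8

#060FD2 is rgb(6, 15, 210).
22%: (6 + 54.78 = 60.78→61, 15 + 52.8 = 67.8→68, 210 + 9.9 = 219.9→220) → #3D44DC
54%: (6 + 134.46 = 140.46→140, 15 + 129.6 = 144.6→145, 210 + 24.3 = 234.3→234) → #8C91EA
85%: (6 + 211.65 = 217.65→218, 15 + 204 = 219→219, 210 + 38.25 = 248.25→248) → #DADBF8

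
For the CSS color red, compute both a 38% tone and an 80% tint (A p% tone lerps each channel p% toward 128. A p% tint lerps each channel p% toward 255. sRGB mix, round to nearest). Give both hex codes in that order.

#cf3131, #ffcccc

CSS red is rgb(255, 0, 0).
38% tone:
  R: 255 + 0.38×(128−255) = 255 − 48.26 = 206.74 → 207
  G: 0 + 48.64 = 48.64 → 49
  B: 0 + 48.64 = 48.64 → 49
  → #cf3131
80% tint:
  R: 255 + 0.8×(255−255) = 255 + 0 = 255 → 255
  G: 0 + 204 = 204 → 204
  B: 0 + 204 = 204 → 204
  → #ffcccc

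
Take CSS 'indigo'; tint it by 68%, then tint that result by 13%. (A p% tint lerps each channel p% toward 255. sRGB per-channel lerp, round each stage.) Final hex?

#cdb8dc

CSS indigo is rgb(75, 0, 130).
A 68% tint moves each channel 68% toward 255:
  R: 75 + 0.68×(255−75) = 75 + 122.4 = 197.4 → 197
  G: 0 + 173.4 = 173.4 → 173
  B: 130 + 85 = 215 → 215
After the tint: rgb(197, 173, 215) = #c5add7.
Lerp each channel 13% toward 255:
  R: 197 + 7.54 = 204.54 → 205
  G: 173 + 0.13×(255−173) = 173 + 10.66 = 183.66 → 184
  B: 215 + 0.13×(255−215) = 215 + 5.2 = 220.2 → 220
rgb(205, 184, 220) = #cdb8dc.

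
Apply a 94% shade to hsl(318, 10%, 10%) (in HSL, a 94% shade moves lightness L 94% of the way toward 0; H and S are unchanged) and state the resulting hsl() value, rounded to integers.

L moves 94% from 10 toward 0: 10 − 9.4 = 0.6 → 1.
H and S are unchanged.

hsl(318, 10%, 1%)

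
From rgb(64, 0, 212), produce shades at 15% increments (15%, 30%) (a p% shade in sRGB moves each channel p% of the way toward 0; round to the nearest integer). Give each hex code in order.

15%: (64 − 9.6 = 54.4→54, 0→0, 212 − 31.8 = 180.2→180) → #3600B4
30%: (64 − 19.2 = 44.8→45, 0→0, 212 − 63.6 = 148.4→148) → #2D0094

#3600B4, #2D0094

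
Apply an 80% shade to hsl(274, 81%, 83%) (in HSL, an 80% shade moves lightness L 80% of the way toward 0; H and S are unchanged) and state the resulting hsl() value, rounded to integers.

hsl(274, 81%, 17%)

L moves 80% from 83 toward 0: 83 − 66.4 = 16.6 → 17.
H and S are unchanged.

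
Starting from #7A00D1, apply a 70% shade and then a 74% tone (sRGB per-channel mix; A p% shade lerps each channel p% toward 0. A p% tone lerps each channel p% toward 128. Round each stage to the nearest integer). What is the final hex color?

#7A00D1 is rgb(122, 0, 209).
Lerp each channel 70% toward 0:
  R: 122 + 0.7×(0−122) = 122 − 85.4 = 36.6 → 37
  G: 0 + 0 = 0 → 0
  B: 209 − 146.3 = 62.7 → 63
After the shade: rgb(37, 0, 63) = #25003F.
A 74% tone moves each channel 74% toward 128:
  R: 37 + 0.74×(128−37) = 37 + 67.34 = 104.34 → 104
  G: 0 + 0.74×(128−0) = 0 + 94.72 = 94.72 → 95
  B: 63 + 48.1 = 111.1 → 111
rgb(104, 95, 111) = #685F6F.

#685F6F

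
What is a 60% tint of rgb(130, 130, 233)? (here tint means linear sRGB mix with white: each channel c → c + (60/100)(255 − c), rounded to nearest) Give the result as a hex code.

Lerp each channel 60% toward 255:
  R: 130 + 0.6×(255−130) = 130 + 75 = 205 → 205
  G: 130 + 0.6×(255−130) = 130 + 75 = 205 → 205
  B: 233 + 0.6×(255−233) = 233 + 13.2 = 246.2 → 246
rgb(205, 205, 246) = #CDCDF6.

#CDCDF6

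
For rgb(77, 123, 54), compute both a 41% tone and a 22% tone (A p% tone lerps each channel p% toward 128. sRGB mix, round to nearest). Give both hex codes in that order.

#627D54, #587C46

41% tone:
  R: 77 + 20.91 = 97.91 → 98
  G: 123 + 0.41×(128−123) = 123 + 2.05 = 125.05 → 125
  B: 54 + 30.34 = 84.34 → 84
  → #627D54
22% tone:
  R: 77 + 0.22×(128−77) = 77 + 11.22 = 88.22 → 88
  G: 123 + 0.22×(128−123) = 123 + 1.1 = 124.1 → 124
  B: 54 + 0.22×(128−54) = 54 + 16.28 = 70.28 → 70
  → #587C46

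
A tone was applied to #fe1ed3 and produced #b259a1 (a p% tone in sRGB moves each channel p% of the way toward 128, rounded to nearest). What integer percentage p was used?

#fe1ed3 is rgb(254, 30, 211); #b259a1 is rgb(178, 89, 161).
On the R channel (widest range): 178 ≈ 254 + (p/100)(128 − 254), so p ≈ 100×(178 − 254)/(128 − 254) = -7600/-126 = 60.32.
p = 60 reproduces all three channels after rounding.

60%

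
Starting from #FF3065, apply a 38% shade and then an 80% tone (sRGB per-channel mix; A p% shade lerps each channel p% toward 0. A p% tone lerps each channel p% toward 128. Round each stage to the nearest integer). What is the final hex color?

#FF3065 is rgb(255, 48, 101).
Per channel, c → c + 0.38(0 − c):
  R: 255 − 96.9 = 158.1 → 158
  G: 48 + 0.38×(0−48) = 48 − 18.24 = 29.76 → 30
  B: 101 − 38.38 = 62.62 → 63
After the shade: rgb(158, 30, 63) = #9E1E3F.
Per channel, c → c + 0.8(128 − c):
  R: 158 + 0.8×(128−158) = 158 − 24 = 134 → 134
  G: 30 + 0.8×(128−30) = 30 + 78.4 = 108.4 → 108
  B: 63 + 0.8×(128−63) = 63 + 52 = 115 → 115
rgb(134, 108, 115) = #866C73.

#866C73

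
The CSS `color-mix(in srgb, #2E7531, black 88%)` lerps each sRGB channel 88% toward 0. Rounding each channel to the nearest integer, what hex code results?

#060E06

#2E7531 is rgb(46, 117, 49).
Lerp each channel 88% toward 0:
  R: 46 − 40.48 = 5.52 → 6
  G: 117 + 0.88×(0−117) = 117 − 102.96 = 14.04 → 14
  B: 49 − 43.12 = 5.88 → 6
rgb(6, 14, 6) = #060E06.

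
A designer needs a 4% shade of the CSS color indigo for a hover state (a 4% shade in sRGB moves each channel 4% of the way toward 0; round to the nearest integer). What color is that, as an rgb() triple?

CSS indigo is rgb(75, 0, 130).
A 4% shade moves each channel 4% toward 0:
  R: 75 + 0.04×(0−75) = 75 − 3 = 72 → 72
  G: 0 + 0.04×(0−0) = 0 + 0 = 0 → 0
  B: 130 + 0.04×(0−130) = 130 − 5.2 = 124.8 → 125

rgb(72, 0, 125)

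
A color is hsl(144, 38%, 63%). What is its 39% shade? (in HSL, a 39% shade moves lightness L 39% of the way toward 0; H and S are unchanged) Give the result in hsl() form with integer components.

L moves 39% from 63 toward 0: 63 − 24.57 = 38.43 → 38.
H and S are unchanged.

hsl(144, 38%, 38%)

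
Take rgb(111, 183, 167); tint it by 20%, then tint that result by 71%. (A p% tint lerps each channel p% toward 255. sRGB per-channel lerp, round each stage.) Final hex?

Lerp each channel 20% toward 255:
  R: 111 + 0.2×(255−111) = 111 + 28.8 = 139.8 → 140
  G: 183 + 0.2×(255−183) = 183 + 14.4 = 197.4 → 197
  B: 167 + 0.2×(255−167) = 167 + 17.6 = 184.6 → 185
After the tint: rgb(140, 197, 185) = #8cc5b9.
A 71% tint moves each channel 71% toward 255:
  R: 140 + 81.65 = 221.65 → 222
  G: 197 + 41.18 = 238.18 → 238
  B: 185 + 0.71×(255−185) = 185 + 49.7 = 234.7 → 235
rgb(222, 238, 235) = #deeeeb.

#deeeeb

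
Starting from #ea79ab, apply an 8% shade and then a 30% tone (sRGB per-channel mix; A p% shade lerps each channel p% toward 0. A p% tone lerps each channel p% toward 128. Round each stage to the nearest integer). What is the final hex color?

#bd7494

#ea79ab is rgb(234, 121, 171).
Lerp each channel 8% toward 0:
  R: 234 + 0.08×(0−234) = 234 − 18.72 = 215.28 → 215
  G: 121 + 0.08×(0−121) = 121 − 9.68 = 111.32 → 111
  B: 171 + 0.08×(0−171) = 171 − 13.68 = 157.32 → 157
After the shade: rgb(215, 111, 157) = #d76f9d.
Lerp each channel 30% toward 128:
  R: 215 − 26.1 = 188.9 → 189
  G: 111 + 0.3×(128−111) = 111 + 5.1 = 116.1 → 116
  B: 157 − 8.7 = 148.3 → 148
rgb(189, 116, 148) = #bd7494.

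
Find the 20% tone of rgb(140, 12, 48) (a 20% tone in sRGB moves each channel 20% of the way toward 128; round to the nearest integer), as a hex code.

A 20% tone moves each channel 20% toward 128:
  R: 140 + 0.2×(128−140) = 140 − 2.4 = 137.6 → 138
  G: 12 + 23.2 = 35.2 → 35
  B: 48 + 0.2×(128−48) = 48 + 16 = 64 → 64
rgb(138, 35, 64) = #8A2340.

#8A2340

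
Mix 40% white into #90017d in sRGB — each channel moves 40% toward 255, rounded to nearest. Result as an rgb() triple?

rgb(188, 103, 177)

#90017d is rgb(144, 1, 125).
Lerp each channel 40% toward 255:
  R: 144 + 0.4×(255−144) = 144 + 44.4 = 188.4 → 188
  G: 1 + 101.6 = 102.6 → 103
  B: 125 + 0.4×(255−125) = 125 + 52 = 177 → 177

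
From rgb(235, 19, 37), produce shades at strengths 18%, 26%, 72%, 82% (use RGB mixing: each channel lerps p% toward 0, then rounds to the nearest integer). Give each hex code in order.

18%: (235 − 42.3 = 192.7→193, 19 − 3.42 = 15.58→16, 37 − 6.66 = 30.34→30) → #C1101E
26%: (235 − 61.1 = 173.9→174, 19 − 4.94 = 14.06→14, 37 − 9.62 = 27.38→27) → #AE0E1B
72%: (235 − 169.2 = 65.8→66, 19 − 13.68 = 5.32→5, 37 − 26.64 = 10.36→10) → #42050A
82%: (235 − 192.7 = 42.3→42, 19 − 15.58 = 3.42→3, 37 − 30.34 = 6.66→7) → #2A0307

#C1101E, #AE0E1B, #42050A, #2A0307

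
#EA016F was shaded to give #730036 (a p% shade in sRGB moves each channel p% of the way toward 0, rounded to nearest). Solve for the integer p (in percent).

#EA016F is rgb(234, 1, 111); #730036 is rgb(115, 0, 54).
On the R channel (widest range): 115 ≈ 234 + (p/100)(0 − 234), so p ≈ 100×(115 − 234)/(0 − 234) = -11900/-234 = 50.85.
p = 51 reproduces all three channels after rounding.

51%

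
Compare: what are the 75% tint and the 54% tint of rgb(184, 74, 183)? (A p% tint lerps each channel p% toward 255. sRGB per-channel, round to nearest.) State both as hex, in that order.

#EDD2ED, #DEACDE

75% tint:
  R: 184 + 0.75×(255−184) = 184 + 53.25 = 237.25 → 237
  G: 74 + 135.75 = 209.75 → 210
  B: 183 + 0.75×(255−183) = 183 + 54 = 237 → 237
  → #EDD2ED
54% tint:
  R: 184 + 0.54×(255−184) = 184 + 38.34 = 222.34 → 222
  G: 74 + 0.54×(255−74) = 74 + 97.74 = 171.74 → 172
  B: 183 + 38.88 = 221.88 → 222
  → #DEACDE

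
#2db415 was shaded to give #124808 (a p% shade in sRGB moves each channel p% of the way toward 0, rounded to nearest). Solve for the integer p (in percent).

60%

#2db415 is rgb(45, 180, 21); #124808 is rgb(18, 72, 8).
On the G channel (widest range): 72 ≈ 180 + (p/100)(0 − 180), so p ≈ 100×(72 − 180)/(0 − 180) = -10800/-180 = 60.00.
p = 60 reproduces all three channels after rounding.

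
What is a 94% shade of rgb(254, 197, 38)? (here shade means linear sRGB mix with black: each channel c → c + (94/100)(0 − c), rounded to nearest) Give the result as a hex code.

#0f0c02

Per channel, c → c + 0.94(0 − c):
  R: 254 − 238.76 = 15.24 → 15
  G: 197 − 185.18 = 11.82 → 12
  B: 38 + 0.94×(0−38) = 38 − 35.72 = 2.28 → 2
rgb(15, 12, 2) = #0f0c02.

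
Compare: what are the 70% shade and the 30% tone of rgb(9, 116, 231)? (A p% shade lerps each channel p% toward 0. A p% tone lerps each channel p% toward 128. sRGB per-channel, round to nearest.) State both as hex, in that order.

#032345, #2D78C8

70% shade:
  R: 9 − 6.3 = 2.7 → 3
  G: 116 + 0.7×(0−116) = 116 − 81.2 = 34.8 → 35
  B: 231 − 161.7 = 69.3 → 69
  → #032345
30% tone:
  R: 9 + 0.3×(128−9) = 9 + 35.7 = 44.7 → 45
  G: 116 + 3.6 = 119.6 → 120
  B: 231 + 0.3×(128−231) = 231 − 30.9 = 200.1 → 200
  → #2D78C8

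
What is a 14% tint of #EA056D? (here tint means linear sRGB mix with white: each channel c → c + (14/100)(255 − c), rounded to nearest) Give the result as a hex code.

#ED2881

#EA056D is rgb(234, 5, 109).
Per channel, c → c + 0.14(255 − c):
  R: 234 + 2.94 = 236.94 → 237
  G: 5 + 35 = 40 → 40
  B: 109 + 0.14×(255−109) = 109 + 20.44 = 129.44 → 129
rgb(237, 40, 129) = #ED2881.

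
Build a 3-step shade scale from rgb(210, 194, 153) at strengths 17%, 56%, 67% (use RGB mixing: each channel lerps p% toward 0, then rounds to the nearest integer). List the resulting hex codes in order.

17%: (210 − 35.7 = 174.3→174, 194 − 32.98 = 161.02→161, 153 − 26.01 = 126.99→127) → #AEA17F
56%: (210 − 117.6 = 92.4→92, 194 − 108.64 = 85.36→85, 153 − 85.68 = 67.32→67) → #5C5543
67%: (210 − 140.7 = 69.3→69, 194 − 129.98 = 64.02→64, 153 − 102.51 = 50.49→50) → #454032

#AEA17F, #5C5543, #454032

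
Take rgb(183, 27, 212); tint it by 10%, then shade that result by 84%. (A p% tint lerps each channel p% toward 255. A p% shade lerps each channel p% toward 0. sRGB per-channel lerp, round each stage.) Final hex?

#1E0823

Per channel, c → c + 0.1(255 − c):
  R: 183 + 0.1×(255−183) = 183 + 7.2 = 190.2 → 190
  G: 27 + 22.8 = 49.8 → 50
  B: 212 + 0.1×(255−212) = 212 + 4.3 = 216.3 → 216
After the tint: rgb(190, 50, 216) = #BE32D8.
Lerp each channel 84% toward 0:
  R: 190 + 0.84×(0−190) = 190 − 159.6 = 30.4 → 30
  G: 50 + 0.84×(0−50) = 50 − 42 = 8 → 8
  B: 216 − 181.44 = 34.56 → 35
rgb(30, 8, 35) = #1E0823.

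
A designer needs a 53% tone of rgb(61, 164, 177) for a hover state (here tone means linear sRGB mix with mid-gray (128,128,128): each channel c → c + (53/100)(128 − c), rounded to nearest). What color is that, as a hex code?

A 53% tone moves each channel 53% toward 128:
  R: 61 + 0.53×(128−61) = 61 + 35.51 = 96.51 → 97
  G: 164 − 19.08 = 144.92 → 145
  B: 177 − 25.97 = 151.03 → 151
rgb(97, 145, 151) = #619197.

#619197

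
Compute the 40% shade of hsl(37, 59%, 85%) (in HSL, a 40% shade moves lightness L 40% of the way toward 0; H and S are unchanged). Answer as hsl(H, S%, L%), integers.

L moves 40% from 85 toward 0: 85 − 34 = 51 → 51.
H and S are unchanged.

hsl(37, 59%, 51%)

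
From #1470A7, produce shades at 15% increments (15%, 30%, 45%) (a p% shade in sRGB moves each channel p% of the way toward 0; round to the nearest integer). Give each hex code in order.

#115F8E, #0E4E75, #0B3E5C

#1470A7 is rgb(20, 112, 167).
15%: (20 − 3 = 17→17, 112 − 16.8 = 95.2→95, 167 − 25.05 = 141.95→142) → #115F8E
30%: (20 − 6 = 14→14, 112 − 33.6 = 78.4→78, 167 − 50.1 = 116.9→117) → #0E4E75
45%: (20 − 9 = 11→11, 112 − 50.4 = 61.6→62, 167 − 75.15 = 91.85→92) → #0B3E5C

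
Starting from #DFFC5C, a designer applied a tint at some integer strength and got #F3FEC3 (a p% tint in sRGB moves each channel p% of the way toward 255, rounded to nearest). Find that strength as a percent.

63%

#DFFC5C is rgb(223, 252, 92); #F3FEC3 is rgb(243, 254, 195).
On the B channel (widest range): 195 ≈ 92 + (p/100)(255 − 92), so p ≈ 100×(195 − 92)/(255 − 92) = 10300/163 = 63.19.
p = 63 reproduces all three channels after rounding.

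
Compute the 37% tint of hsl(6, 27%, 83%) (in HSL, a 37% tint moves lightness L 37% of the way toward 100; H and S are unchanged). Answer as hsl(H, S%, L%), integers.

L moves 37% from 83 toward 100: 83 + 6.29 = 89.29 → 89.
H and S are unchanged.

hsl(6, 27%, 89%)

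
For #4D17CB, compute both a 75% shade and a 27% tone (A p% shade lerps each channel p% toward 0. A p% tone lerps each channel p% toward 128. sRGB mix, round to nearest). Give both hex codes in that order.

#130633, #5B33B7

#4D17CB is rgb(77, 23, 203).
75% shade:
  R: 77 − 57.75 = 19.25 → 19
  G: 23 + 0.75×(0−23) = 23 − 17.25 = 5.75 → 6
  B: 203 − 152.25 = 50.75 → 51
  → #130633
27% tone:
  R: 77 + 13.77 = 90.77 → 91
  G: 23 + 28.35 = 51.35 → 51
  B: 203 + 0.27×(128−203) = 203 − 20.25 = 182.75 → 183
  → #5B33B7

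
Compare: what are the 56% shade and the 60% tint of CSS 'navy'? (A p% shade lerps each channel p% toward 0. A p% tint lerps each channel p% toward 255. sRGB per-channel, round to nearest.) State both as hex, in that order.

CSS navy is rgb(0, 0, 128).
56% shade:
  R: 0 + 0.56×(0−0) = 0 + 0 = 0 → 0
  G: 0 + 0.56×(0−0) = 0 + 0 = 0 → 0
  B: 128 + 0.56×(0−128) = 128 − 71.68 = 56.32 → 56
  → #000038
60% tint:
  R: 0 + 153 = 153 → 153
  G: 0 + 0.6×(255−0) = 0 + 153 = 153 → 153
  B: 128 + 0.6×(255−128) = 128 + 76.2 = 204.2 → 204
  → #9999cc

#000038, #9999cc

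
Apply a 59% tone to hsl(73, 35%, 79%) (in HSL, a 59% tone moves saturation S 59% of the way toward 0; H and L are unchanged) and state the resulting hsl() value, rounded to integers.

S moves 59% from 35 toward 0: 35 − 20.65 = 14.35 → 14.
H and L are unchanged.

hsl(73, 14%, 79%)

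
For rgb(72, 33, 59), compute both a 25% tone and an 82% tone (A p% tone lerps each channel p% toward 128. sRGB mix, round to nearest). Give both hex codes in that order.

#56394C, #766F74

25% tone:
  R: 72 + 0.25×(128−72) = 72 + 14 = 86 → 86
  G: 33 + 23.75 = 56.75 → 57
  B: 59 + 0.25×(128−59) = 59 + 17.25 = 76.25 → 76
  → #56394C
82% tone:
  R: 72 + 0.82×(128−72) = 72 + 45.92 = 117.92 → 118
  G: 33 + 77.9 = 110.9 → 111
  B: 59 + 0.82×(128−59) = 59 + 56.58 = 115.58 → 116
  → #766F74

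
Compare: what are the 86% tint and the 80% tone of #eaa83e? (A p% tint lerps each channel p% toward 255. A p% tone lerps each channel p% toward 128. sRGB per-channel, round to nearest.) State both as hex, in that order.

#eaa83e is rgb(234, 168, 62).
86% tint:
  R: 234 + 0.86×(255−234) = 234 + 18.06 = 252.06 → 252
  G: 168 + 74.82 = 242.82 → 243
  B: 62 + 0.86×(255−62) = 62 + 165.98 = 227.98 → 228
  → #fcf3e4
80% tone:
  R: 234 + 0.8×(128−234) = 234 − 84.8 = 149.2 → 149
  G: 168 − 32 = 136 → 136
  B: 62 + 52.8 = 114.8 → 115
  → #958873

#fcf3e4, #958873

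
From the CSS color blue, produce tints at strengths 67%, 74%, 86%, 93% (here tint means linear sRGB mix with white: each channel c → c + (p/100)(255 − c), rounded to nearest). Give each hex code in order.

#ababff, #bdbdff, #dbdbff, #ededff

CSS blue is rgb(0, 0, 255).
67%: (0 + 170.85 = 170.85→171, 0 + 170.85 = 170.85→171, 255→255) → #ababff
74%: (0 + 188.7 = 188.7→189, 0 + 188.7 = 188.7→189, 255→255) → #bdbdff
86%: (0 + 219.3 = 219.3→219, 0 + 219.3 = 219.3→219, 255→255) → #dbdbff
93%: (0 + 237.15 = 237.15→237, 0 + 237.15 = 237.15→237, 255→255) → #ededff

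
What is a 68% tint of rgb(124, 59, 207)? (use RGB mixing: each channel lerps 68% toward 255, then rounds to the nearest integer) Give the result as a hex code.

#d5c0f0

A 68% tint moves each channel 68% toward 255:
  R: 124 + 89.08 = 213.08 → 213
  G: 59 + 133.28 = 192.28 → 192
  B: 207 + 32.64 = 239.64 → 240
rgb(213, 192, 240) = #d5c0f0.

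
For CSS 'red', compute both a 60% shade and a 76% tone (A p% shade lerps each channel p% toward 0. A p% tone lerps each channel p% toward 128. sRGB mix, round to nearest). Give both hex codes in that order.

CSS red is rgb(255, 0, 0).
60% shade:
  R: 255 − 153 = 102 → 102
  G: 0 + 0 = 0 → 0
  B: 0 + 0 = 0 → 0
  → #660000
76% tone:
  R: 255 + 0.76×(128−255) = 255 − 96.52 = 158.48 → 158
  G: 0 + 97.28 = 97.28 → 97
  B: 0 + 97.28 = 97.28 → 97
  → #9E6161

#660000, #9E6161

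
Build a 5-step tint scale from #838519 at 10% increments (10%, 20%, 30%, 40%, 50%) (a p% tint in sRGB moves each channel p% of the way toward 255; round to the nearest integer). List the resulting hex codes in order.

#8f9130, #9c9d47, #a8aa5e, #b5b675, #c1c28c

#838519 is rgb(131, 133, 25).
10%: (131 + 12.4 = 143.4→143, 133 + 12.2 = 145.2→145, 25 + 23 = 48→48) → #8f9130
20%: (131 + 24.8 = 155.8→156, 133 + 24.4 = 157.4→157, 25 + 46 = 71→71) → #9c9d47
30%: (131 + 37.2 = 168.2→168, 133 + 36.6 = 169.6→170, 25 + 69 = 94→94) → #a8aa5e
40%: (131 + 49.6 = 180.6→181, 133 + 48.8 = 181.8→182, 25 + 92 = 117→117) → #b5b675
50%: (131 + 62 = 193→193, 133 + 61 = 194→194, 25 + 115 = 140→140) → #c1c28c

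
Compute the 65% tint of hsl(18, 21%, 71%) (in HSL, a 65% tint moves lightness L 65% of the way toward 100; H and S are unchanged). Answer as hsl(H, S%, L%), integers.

L moves 65% from 71 toward 100: 71 + 18.85 = 89.85 → 90.
H and S are unchanged.

hsl(18, 21%, 90%)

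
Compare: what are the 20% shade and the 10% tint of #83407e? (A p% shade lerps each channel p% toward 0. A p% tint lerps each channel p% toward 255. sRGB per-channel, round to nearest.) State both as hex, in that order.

#83407e is rgb(131, 64, 126).
20% shade:
  R: 131 − 26.2 = 104.8 → 105
  G: 64 − 12.8 = 51.2 → 51
  B: 126 + 0.2×(0−126) = 126 − 25.2 = 100.8 → 101
  → #693365
10% tint:
  R: 131 + 0.1×(255−131) = 131 + 12.4 = 143.4 → 143
  G: 64 + 19.1 = 83.1 → 83
  B: 126 + 0.1×(255−126) = 126 + 12.9 = 138.9 → 139
  → #8f538b

#693365, #8f538b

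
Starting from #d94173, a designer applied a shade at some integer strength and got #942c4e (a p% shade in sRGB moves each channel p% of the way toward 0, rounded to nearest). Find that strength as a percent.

#d94173 is rgb(217, 65, 115); #942c4e is rgb(148, 44, 78).
On the R channel (widest range): 148 ≈ 217 + (p/100)(0 − 217), so p ≈ 100×(148 − 217)/(0 − 217) = -6900/-217 = 31.80.
p = 32 reproduces all three channels after rounding.

32%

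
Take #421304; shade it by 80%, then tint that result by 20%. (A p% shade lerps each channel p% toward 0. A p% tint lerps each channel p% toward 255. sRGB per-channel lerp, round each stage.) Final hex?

#3D3634

#421304 is rgb(66, 19, 4).
Per channel, c → c + 0.8(0 − c):
  R: 66 + 0.8×(0−66) = 66 − 52.8 = 13.2 → 13
  G: 19 + 0.8×(0−19) = 19 − 15.2 = 3.8 → 4
  B: 4 + 0.8×(0−4) = 4 − 3.2 = 0.8 → 1
After the shade: rgb(13, 4, 1) = #0D0401.
A 20% tint moves each channel 20% toward 255:
  R: 13 + 48.4 = 61.4 → 61
  G: 4 + 0.2×(255−4) = 4 + 50.2 = 54.2 → 54
  B: 1 + 0.2×(255−1) = 1 + 50.8 = 51.8 → 52
rgb(61, 54, 52) = #3D3634.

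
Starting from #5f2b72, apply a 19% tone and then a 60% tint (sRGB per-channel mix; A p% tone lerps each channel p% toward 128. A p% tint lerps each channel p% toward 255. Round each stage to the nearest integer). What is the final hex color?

#c1b1c8

#5f2b72 is rgb(95, 43, 114).
Per channel, c → c + 0.19(128 − c):
  R: 95 + 6.27 = 101.27 → 101
  G: 43 + 0.19×(128−43) = 43 + 16.15 = 59.15 → 59
  B: 114 + 2.66 = 116.66 → 117
After the tone: rgb(101, 59, 117) = #653b75.
Per channel, c → c + 0.6(255 − c):
  R: 101 + 0.6×(255−101) = 101 + 92.4 = 193.4 → 193
  G: 59 + 0.6×(255−59) = 59 + 117.6 = 176.6 → 177
  B: 117 + 0.6×(255−117) = 117 + 82.8 = 199.8 → 200
rgb(193, 177, 200) = #c1b1c8.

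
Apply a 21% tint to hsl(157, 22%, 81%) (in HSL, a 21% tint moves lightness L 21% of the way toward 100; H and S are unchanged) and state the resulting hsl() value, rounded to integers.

hsl(157, 22%, 85%)

L moves 21% from 81 toward 100: 81 + 3.99 = 84.99 → 85.
H and S are unchanged.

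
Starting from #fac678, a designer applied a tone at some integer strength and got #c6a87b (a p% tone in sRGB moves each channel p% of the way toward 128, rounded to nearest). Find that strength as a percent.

43%

#fac678 is rgb(250, 198, 120); #c6a87b is rgb(198, 168, 123).
On the R channel (widest range): 198 ≈ 250 + (p/100)(128 − 250), so p ≈ 100×(198 − 250)/(128 − 250) = -5200/-122 = 42.62.
p = 43 reproduces all three channels after rounding.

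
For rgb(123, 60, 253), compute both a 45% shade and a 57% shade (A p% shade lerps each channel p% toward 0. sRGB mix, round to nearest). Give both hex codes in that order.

#44218B, #351A6D

45% shade:
  R: 123 + 0.45×(0−123) = 123 − 55.35 = 67.65 → 68
  G: 60 + 0.45×(0−60) = 60 − 27 = 33 → 33
  B: 253 − 113.85 = 139.15 → 139
  → #44218B
57% shade:
  R: 123 − 70.11 = 52.89 → 53
  G: 60 + 0.57×(0−60) = 60 − 34.2 = 25.8 → 26
  B: 253 + 0.57×(0−253) = 253 − 144.21 = 108.79 → 109
  → #351A6D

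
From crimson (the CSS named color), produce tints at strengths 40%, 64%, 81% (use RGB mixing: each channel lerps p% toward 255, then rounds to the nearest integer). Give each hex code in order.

CSS crimson is rgb(220, 20, 60).
40%: (220 + 14 = 234→234, 20 + 94 = 114→114, 60 + 78 = 138→138) → #ea728a
64%: (220 + 22.4 = 242.4→242, 20 + 150.4 = 170.4→170, 60 + 124.8 = 184.8→185) → #f2aab9
81%: (220 + 28.35 = 248.35→248, 20 + 190.35 = 210.35→210, 60 + 157.95 = 217.95→218) → #f8d2da

#ea728a, #f2aab9, #f8d2da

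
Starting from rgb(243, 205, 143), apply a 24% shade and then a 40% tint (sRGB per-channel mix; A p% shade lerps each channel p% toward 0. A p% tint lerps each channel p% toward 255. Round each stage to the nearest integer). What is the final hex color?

Per channel, c → c + 0.24(0 − c):
  R: 243 + 0.24×(0−243) = 243 − 58.32 = 184.68 → 185
  G: 205 + 0.24×(0−205) = 205 − 49.2 = 155.8 → 156
  B: 143 + 0.24×(0−143) = 143 − 34.32 = 108.68 → 109
After the shade: rgb(185, 156, 109) = #b99c6d.
A 40% tint moves each channel 40% toward 255:
  R: 185 + 0.4×(255−185) = 185 + 28 = 213 → 213
  G: 156 + 39.6 = 195.6 → 196
  B: 109 + 0.4×(255−109) = 109 + 58.4 = 167.4 → 167
rgb(213, 196, 167) = #d5c4a7.

#d5c4a7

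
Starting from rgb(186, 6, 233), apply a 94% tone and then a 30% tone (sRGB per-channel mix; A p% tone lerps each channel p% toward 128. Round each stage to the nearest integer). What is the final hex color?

#827b84

Per channel, c → c + 0.94(128 − c):
  R: 186 + 0.94×(128−186) = 186 − 54.52 = 131.48 → 131
  G: 6 + 114.68 = 120.68 → 121
  B: 233 − 98.7 = 134.3 → 134
After the tone: rgb(131, 121, 134) = #837986.
Lerp each channel 30% toward 128:
  R: 131 + 0.3×(128−131) = 131 − 0.9 = 130.1 → 130
  G: 121 + 2.1 = 123.1 → 123
  B: 134 + 0.3×(128−134) = 134 − 1.8 = 132.2 → 132
rgb(130, 123, 132) = #827b84.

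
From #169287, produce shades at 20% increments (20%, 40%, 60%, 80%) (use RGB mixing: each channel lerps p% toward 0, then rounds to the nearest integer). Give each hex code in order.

#169287 is rgb(22, 146, 135).
20%: (22 − 4.4 = 17.6→18, 146 − 29.2 = 116.8→117, 135 − 27 = 108→108) → #12756C
40%: (22 − 8.8 = 13.2→13, 146 − 58.4 = 87.6→88, 135 − 54 = 81→81) → #0D5851
60%: (22 − 13.2 = 8.8→9, 146 − 87.6 = 58.4→58, 135 − 81 = 54→54) → #093A36
80%: (22 − 17.6 = 4.4→4, 146 − 116.8 = 29.2→29, 135 − 108 = 27→27) → #041D1B

#12756C, #0D5851, #093A36, #041D1B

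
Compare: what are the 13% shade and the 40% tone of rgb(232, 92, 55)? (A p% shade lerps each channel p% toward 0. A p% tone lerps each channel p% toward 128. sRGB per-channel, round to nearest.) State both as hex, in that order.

#ca5030, #be6a54

13% shade:
  R: 232 + 0.13×(0−232) = 232 − 30.16 = 201.84 → 202
  G: 92 + 0.13×(0−92) = 92 − 11.96 = 80.04 → 80
  B: 55 + 0.13×(0−55) = 55 − 7.15 = 47.85 → 48
  → #ca5030
40% tone:
  R: 232 − 41.6 = 190.4 → 190
  G: 92 + 0.4×(128−92) = 92 + 14.4 = 106.4 → 106
  B: 55 + 29.2 = 84.2 → 84
  → #be6a54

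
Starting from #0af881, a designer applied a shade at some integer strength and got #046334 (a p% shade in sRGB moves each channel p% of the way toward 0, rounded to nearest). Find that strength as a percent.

60%

#0af881 is rgb(10, 248, 129); #046334 is rgb(4, 99, 52).
On the G channel (widest range): 99 ≈ 248 + (p/100)(0 − 248), so p ≈ 100×(99 − 248)/(0 − 248) = -14900/-248 = 60.08.
p = 60 reproduces all three channels after rounding.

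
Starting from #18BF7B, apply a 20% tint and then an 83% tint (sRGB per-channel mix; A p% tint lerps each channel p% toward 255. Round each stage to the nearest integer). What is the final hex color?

#18BF7B is rgb(24, 191, 123).
A 20% tint moves each channel 20% toward 255:
  R: 24 + 0.2×(255−24) = 24 + 46.2 = 70.2 → 70
  G: 191 + 0.2×(255−191) = 191 + 12.8 = 203.8 → 204
  B: 123 + 0.2×(255−123) = 123 + 26.4 = 149.4 → 149
After the tint: rgb(70, 204, 149) = #46CC95.
Per channel, c → c + 0.83(255 − c):
  R: 70 + 153.55 = 223.55 → 224
  G: 204 + 42.33 = 246.33 → 246
  B: 149 + 87.98 = 236.98 → 237
rgb(224, 246, 237) = #E0F6ED.

#E0F6ED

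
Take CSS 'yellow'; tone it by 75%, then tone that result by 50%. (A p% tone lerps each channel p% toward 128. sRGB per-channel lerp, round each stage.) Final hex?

#909070

CSS yellow is rgb(255, 255, 0).
Per channel, c → c + 0.75(128 − c):
  R: 255 + 0.75×(128−255) = 255 − 95.25 = 159.75 → 160
  G: 255 − 95.25 = 159.75 → 160
  B: 0 + 0.75×(128−0) = 0 + 96 = 96 → 96
After the tone: rgb(160, 160, 96) = #a0a060.
Lerp each channel 50% toward 128:
  R: 160 + 0.5×(128−160) = 160 − 16 = 144 → 144
  G: 160 + 0.5×(128−160) = 160 − 16 = 144 → 144
  B: 96 + 0.5×(128−96) = 96 + 16 = 112 → 112
rgb(144, 144, 112) = #909070.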